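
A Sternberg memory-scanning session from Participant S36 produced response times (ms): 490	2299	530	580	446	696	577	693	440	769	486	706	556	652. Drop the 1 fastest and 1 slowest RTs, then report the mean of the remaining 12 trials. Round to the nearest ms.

Sorted: 440, 446, 486, 490, 530, 556, 577, 580, 652, 693, 696, 706, 769, 2299
Drop lowest 1 (440) and highest 1 (2299)
Remaining (n=12): Σ = 7181, mean = 7181/12 = 598.417

598 ms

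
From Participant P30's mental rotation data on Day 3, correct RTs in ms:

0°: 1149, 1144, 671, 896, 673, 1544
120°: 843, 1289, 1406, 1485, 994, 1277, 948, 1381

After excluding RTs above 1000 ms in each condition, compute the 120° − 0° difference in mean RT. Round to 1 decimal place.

0°: exclude 1149, 1144, 1544
120°: exclude 1289, 1406, 1485, 1277, 1381
M(0°) = 2240/3 = 746.667
M(120°) = 2785/3 = 928.333
Difference = 928.333 − 746.667 = 181.667 ms

181.7 ms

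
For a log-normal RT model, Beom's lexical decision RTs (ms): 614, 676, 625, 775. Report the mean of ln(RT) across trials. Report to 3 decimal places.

6.507

ln(RT): 6.4200, 6.5162, 6.4378, 6.6529
Σ ln(RT) = 26.0268
Mean = 26.0268/4 = 6.50670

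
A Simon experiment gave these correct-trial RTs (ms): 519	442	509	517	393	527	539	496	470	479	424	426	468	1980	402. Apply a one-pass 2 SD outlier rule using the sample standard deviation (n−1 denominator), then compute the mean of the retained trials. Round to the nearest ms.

472 ms

n = 15, ΣRT = 8591, M = 572.733
Σ(x−M)² = 2152078.93; s = √(2152078.93/14) = 392.071
Cutoffs: 572.733 ± 2·392.071 → [-211.4, 1356.9]
Outside: 1980 → excluded.
Retained (n=14): Σ = 6611, mean = 6611/14 = 472.214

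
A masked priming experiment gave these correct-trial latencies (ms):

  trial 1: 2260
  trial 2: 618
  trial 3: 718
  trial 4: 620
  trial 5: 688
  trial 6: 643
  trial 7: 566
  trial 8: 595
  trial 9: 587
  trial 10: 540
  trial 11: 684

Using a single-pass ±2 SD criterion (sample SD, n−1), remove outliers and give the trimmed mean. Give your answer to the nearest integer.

n = 11, ΣRT = 8519, M = 774.455
Σ(x−M)² = 2457068.73; s = √(2457068.73/10) = 495.688
Cutoffs: 774.455 ± 2·495.688 → [-216.9, 1765.8]
Outside: 2260 → excluded.
Retained (n=10): Σ = 6259, mean = 6259/10 = 625.900

626 ms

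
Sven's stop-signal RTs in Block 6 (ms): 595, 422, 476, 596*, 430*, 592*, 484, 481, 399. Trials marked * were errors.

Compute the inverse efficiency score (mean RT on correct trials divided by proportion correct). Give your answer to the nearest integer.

714 ms

Correct trials (n=6): 595, 422, 476, 484, 481, 399
Mean correct RT = 2857/6 = 476.1667 ms
Proportion correct = 6/9
IES = 476.1667 / (6/9) = 714.250 ms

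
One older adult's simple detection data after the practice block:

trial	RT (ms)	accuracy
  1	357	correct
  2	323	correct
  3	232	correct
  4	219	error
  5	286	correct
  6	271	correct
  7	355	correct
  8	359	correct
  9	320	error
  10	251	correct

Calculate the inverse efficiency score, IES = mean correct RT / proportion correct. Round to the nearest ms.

Correct trials (n=8): 357, 323, 232, 286, 271, 355, 359, 251
Mean correct RT = 2434/8 = 304.2500 ms
Proportion correct = 8/10
IES = 304.2500 / (8/10) = 380.312 ms

380 ms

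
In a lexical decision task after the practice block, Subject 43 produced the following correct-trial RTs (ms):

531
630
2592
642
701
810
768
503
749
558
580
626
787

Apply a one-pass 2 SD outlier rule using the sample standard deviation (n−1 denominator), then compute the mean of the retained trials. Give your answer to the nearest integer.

n = 13, ΣRT = 10477, M = 805.923
Σ(x−M)² = 3576176.92; s = √(3576176.92/12) = 545.907
Cutoffs: 805.923 ± 2·545.907 → [-285.9, 1897.7]
Outside: 2592 → excluded.
Retained (n=12): Σ = 7885, mean = 7885/12 = 657.083

657 ms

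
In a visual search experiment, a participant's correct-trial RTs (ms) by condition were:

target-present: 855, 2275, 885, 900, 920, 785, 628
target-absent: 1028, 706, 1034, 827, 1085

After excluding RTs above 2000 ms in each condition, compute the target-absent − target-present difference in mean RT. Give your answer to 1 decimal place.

target-present: exclude 2275
M(target-present) = 4973/6 = 828.833
M(target-absent) = 4680/5 = 936.000
Difference = 936.000 − 828.833 = 107.167 ms

107.2 ms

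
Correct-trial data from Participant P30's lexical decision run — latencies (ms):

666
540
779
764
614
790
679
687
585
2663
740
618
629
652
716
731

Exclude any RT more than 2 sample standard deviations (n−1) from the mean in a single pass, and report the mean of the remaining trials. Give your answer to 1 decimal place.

679.3 ms

n = 16, ΣRT = 12853, M = 803.312
Σ(x−M)² = 3765903.44; s = √(3765903.44/15) = 501.059
Cutoffs: 803.312 ± 2·501.059 → [-198.8, 1805.4]
Outside: 2663 → excluded.
Retained (n=15): Σ = 10190, mean = 10190/15 = 679.333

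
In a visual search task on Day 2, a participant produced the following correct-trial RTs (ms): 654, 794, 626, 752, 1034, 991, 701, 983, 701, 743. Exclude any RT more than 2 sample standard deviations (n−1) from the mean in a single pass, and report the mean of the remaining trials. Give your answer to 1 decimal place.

797.9 ms

n = 10, ΣRT = 7979, M = 797.900
Σ(x−M)² = 201464.90; s = √(201464.90/9) = 149.616
Cutoffs: 797.900 ± 2·149.616 → [498.7, 1097.1]
No RTs fall outside the cutoffs; all 10 retained. Mean = 7979/10 = 797.900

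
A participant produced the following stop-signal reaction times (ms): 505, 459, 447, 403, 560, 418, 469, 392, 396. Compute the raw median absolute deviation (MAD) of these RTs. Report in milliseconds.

Sorted: 392, 396, 403, 418, 447, 459, 469, 505, 560 → median = 447
|x − 447|: 58, 12, 0, 44, 113, 29, 22, 55, 51
Sorted deviations: 0, 12, 22, 29, 44, 51, 55, 58, 113 → MAD = 44

44 ms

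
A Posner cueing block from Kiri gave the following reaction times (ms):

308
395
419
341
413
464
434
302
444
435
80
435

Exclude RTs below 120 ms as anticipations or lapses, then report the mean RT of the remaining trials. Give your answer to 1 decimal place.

399.1 ms

Excluded: 80
Retained (n=11): Σ = 4390
Mean = 4390/11 = 399.0909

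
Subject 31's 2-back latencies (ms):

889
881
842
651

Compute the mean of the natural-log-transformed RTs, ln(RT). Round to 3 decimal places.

6.696

ln(RT): 6.7901, 6.7811, 6.7358, 6.4785
Σ ln(RT) = 26.7854
Mean = 26.7854/4 = 6.69636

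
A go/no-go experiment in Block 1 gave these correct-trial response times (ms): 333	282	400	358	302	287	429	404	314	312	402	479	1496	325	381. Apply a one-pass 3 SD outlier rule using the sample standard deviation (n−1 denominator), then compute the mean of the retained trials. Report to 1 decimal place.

357.7 ms

n = 15, ΣRT = 6504, M = 433.600
Σ(x−M)² = 1255059.60; s = √(1255059.60/14) = 299.411
Cutoffs: 433.600 ± 3·299.411 → [-464.6, 1331.8]
Outside: 1496 → excluded.
Retained (n=14): Σ = 5008, mean = 5008/14 = 357.714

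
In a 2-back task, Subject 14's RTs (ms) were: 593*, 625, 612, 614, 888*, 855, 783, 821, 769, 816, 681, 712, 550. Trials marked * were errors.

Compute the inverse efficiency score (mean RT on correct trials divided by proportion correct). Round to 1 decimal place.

Correct trials (n=11): 625, 612, 614, 855, 783, 821, 769, 816, 681, 712, 550
Mean correct RT = 7838/11 = 712.5455 ms
Proportion correct = 11/13
IES = 712.5455 / (11/13) = 842.099 ms

842.1 ms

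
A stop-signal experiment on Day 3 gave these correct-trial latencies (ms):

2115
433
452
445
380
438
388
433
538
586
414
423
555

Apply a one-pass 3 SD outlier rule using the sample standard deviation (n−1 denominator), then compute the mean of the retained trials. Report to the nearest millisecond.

n = 13, ΣRT = 7600, M = 584.615
Σ(x−M)² = 2585433.08; s = √(2585433.08/12) = 464.169
Cutoffs: 584.615 ± 3·464.169 → [-807.9, 1977.1]
Outside: 2115 → excluded.
Retained (n=12): Σ = 5485, mean = 5485/12 = 457.083

457 ms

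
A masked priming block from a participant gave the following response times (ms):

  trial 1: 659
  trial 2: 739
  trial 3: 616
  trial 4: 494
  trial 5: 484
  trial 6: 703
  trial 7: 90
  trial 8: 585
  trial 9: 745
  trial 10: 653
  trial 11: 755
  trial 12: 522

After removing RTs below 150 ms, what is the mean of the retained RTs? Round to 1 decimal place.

Excluded: 90
Retained (n=11): Σ = 6955
Mean = 6955/11 = 632.2727

632.3 ms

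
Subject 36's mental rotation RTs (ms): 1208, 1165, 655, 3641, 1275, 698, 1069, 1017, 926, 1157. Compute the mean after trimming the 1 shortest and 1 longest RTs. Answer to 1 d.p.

1064.4 ms

Sorted: 655, 698, 926, 1017, 1069, 1157, 1165, 1208, 1275, 3641
Drop lowest 1 (655) and highest 1 (3641)
Remaining (n=8): Σ = 8515, mean = 8515/8 = 1064.375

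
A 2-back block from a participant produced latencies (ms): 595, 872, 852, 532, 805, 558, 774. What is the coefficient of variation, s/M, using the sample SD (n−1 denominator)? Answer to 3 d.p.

n = 7, Σ = 4988, M = 712.5714
Σ(x−M)² = 127495.714; s = √(127495.714/6) = 145.7713
CV = 145.7713 / 712.5714 = 0.20457

0.205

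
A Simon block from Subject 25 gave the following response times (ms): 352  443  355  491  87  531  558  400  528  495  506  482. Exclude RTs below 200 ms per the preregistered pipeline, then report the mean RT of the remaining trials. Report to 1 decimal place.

467.4 ms

Excluded: 87
Retained (n=11): Σ = 5141
Mean = 5141/11 = 467.3636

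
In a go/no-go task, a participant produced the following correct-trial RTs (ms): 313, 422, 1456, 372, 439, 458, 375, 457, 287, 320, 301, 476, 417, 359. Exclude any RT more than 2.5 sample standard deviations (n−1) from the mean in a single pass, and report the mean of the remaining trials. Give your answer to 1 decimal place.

n = 14, ΣRT = 6452, M = 460.857
Σ(x−M)² = 1117597.71; s = √(1117597.71/13) = 293.205
Cutoffs: 460.857 ± 2.5·293.205 → [-272.2, 1193.9]
Outside: 1456 → excluded.
Retained (n=13): Σ = 4996, mean = 4996/13 = 384.308

384.3 ms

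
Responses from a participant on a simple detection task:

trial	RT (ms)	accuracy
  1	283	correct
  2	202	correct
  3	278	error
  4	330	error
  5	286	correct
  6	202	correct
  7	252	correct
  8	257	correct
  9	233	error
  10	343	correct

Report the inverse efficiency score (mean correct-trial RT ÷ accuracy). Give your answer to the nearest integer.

Correct trials (n=7): 283, 202, 286, 202, 252, 257, 343
Mean correct RT = 1825/7 = 260.7143 ms
Proportion correct = 7/10
IES = 260.7143 / (7/10) = 372.449 ms

372 ms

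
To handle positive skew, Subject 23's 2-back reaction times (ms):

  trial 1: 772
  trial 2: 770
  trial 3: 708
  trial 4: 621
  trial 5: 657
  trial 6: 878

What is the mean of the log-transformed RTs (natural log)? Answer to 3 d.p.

ln(RT): 6.6490, 6.6464, 6.5624, 6.4313, 6.4877, 6.7776
Σ ln(RT) = 39.5545
Mean = 39.5545/6 = 6.59241

6.592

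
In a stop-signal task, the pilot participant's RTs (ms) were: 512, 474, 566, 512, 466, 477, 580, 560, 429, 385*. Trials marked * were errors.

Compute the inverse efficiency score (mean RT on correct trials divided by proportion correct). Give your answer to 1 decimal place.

Correct trials (n=9): 512, 474, 566, 512, 466, 477, 580, 560, 429
Mean correct RT = 4576/9 = 508.4444 ms
Proportion correct = 9/10
IES = 508.4444 / (9/10) = 564.938 ms

564.9 ms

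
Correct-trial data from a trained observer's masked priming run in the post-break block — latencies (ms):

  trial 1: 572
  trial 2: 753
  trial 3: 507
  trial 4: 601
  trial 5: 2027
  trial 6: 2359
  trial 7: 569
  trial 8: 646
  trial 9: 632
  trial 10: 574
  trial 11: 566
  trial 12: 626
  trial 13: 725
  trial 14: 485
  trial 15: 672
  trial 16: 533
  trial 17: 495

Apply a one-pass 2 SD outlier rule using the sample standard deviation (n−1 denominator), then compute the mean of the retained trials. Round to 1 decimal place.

n = 17, ΣRT = 13342, M = 784.824
Σ(x−M)² = 4638694.47; s = √(4638694.47/16) = 538.441
Cutoffs: 784.824 ± 2·538.441 → [-292.1, 1861.7]
Outside: 2027, 2359 → excluded.
Retained (n=15): Σ = 8956, mean = 8956/15 = 597.067

597.1 ms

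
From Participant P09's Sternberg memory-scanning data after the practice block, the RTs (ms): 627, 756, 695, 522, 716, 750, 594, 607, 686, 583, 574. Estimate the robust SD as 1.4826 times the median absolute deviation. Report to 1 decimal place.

Sorted: 522, 574, 583, 594, 607, 627, 686, 695, 716, 750, 756 → median = 627
|x − 627| sorted: 0, 20, 33, 44, 53, 59, 68, 89, 105, 123, 129 → MAD = 59
Robust SD ≈ 1.4826 × 59 = 87.473

87.5 ms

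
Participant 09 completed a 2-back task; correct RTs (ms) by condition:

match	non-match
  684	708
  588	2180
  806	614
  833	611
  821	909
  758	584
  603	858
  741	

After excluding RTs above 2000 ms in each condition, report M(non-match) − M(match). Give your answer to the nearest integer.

-15 ms

non-match: exclude 2180
M(match) = 5834/8 = 729.250
M(non-match) = 4284/6 = 714.000
Difference = 714.000 − 729.250 = -15.250 ms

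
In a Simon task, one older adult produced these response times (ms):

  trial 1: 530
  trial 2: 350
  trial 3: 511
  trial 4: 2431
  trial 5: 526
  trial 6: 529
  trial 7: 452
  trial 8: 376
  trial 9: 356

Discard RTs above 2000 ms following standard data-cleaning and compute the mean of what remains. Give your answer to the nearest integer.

454 ms

Excluded: 2431
Retained (n=8): Σ = 3630
Mean = 3630/8 = 453.7500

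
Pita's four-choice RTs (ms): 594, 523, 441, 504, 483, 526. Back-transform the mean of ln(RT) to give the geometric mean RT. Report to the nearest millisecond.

510 ms

ln(RT): 6.3869, 6.2596, 6.0890, 6.2226, 6.1800, 6.2653
Mean ln(RT) = 37.4034/6 = 6.23390
Geometric mean = exp(6.23390) = 509.74 ms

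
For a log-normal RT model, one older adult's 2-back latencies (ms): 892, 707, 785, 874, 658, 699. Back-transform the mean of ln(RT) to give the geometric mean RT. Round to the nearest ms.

ln(RT): 6.7935, 6.5610, 6.6657, 6.7731, 6.4892, 6.5497
Mean ln(RT) = 39.8321/6 = 6.63869
Geometric mean = exp(6.63869) = 764.09 ms

764 ms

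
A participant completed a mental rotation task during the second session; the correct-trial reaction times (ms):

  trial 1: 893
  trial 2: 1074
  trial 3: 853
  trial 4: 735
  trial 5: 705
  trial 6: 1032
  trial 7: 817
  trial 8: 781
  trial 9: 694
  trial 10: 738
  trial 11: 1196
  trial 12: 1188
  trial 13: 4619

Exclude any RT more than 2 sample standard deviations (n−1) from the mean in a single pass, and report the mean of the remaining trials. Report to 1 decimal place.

n = 13, ΣRT = 15325, M = 1178.846
Σ(x−M)² = 13195641.69; s = √(13195641.69/12) = 1048.636
Cutoffs: 1178.846 ± 2·1048.636 → [-918.4, 3276.1]
Outside: 4619 → excluded.
Retained (n=12): Σ = 10706, mean = 10706/12 = 892.167

892.2 ms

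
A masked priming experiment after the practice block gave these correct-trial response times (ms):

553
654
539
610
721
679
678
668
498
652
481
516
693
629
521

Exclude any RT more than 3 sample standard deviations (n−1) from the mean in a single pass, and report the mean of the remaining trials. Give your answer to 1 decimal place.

n = 15, ΣRT = 9092, M = 606.133
Σ(x−M)² = 90027.73; s = √(90027.73/14) = 80.191
Cutoffs: 606.133 ± 3·80.191 → [365.6, 846.7]
No RTs fall outside the cutoffs; all 15 retained. Mean = 9092/15 = 606.133

606.1 ms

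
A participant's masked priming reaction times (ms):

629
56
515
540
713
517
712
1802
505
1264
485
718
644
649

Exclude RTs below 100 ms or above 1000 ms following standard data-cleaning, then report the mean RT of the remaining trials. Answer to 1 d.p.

Excluded: 56, 1264, 1802
Retained (n=11): Σ = 6627
Mean = 6627/11 = 602.4545

602.5 ms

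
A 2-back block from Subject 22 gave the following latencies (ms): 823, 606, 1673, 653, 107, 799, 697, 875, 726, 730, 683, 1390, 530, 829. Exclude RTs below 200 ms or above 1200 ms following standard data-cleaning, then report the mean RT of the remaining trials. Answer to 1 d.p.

Excluded: 107, 1390, 1673
Retained (n=11): Σ = 7951
Mean = 7951/11 = 722.8182

722.8 ms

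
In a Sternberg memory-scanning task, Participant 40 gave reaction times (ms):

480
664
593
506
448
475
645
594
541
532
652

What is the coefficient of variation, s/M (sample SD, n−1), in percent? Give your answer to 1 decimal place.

13.8%

n = 11, Σ = 6130, M = 557.2727
Σ(x−M)² = 58898.182; s = √(58898.182/10) = 76.7452
CV = 76.7452 / 557.2727 = 0.13772 = 13.772%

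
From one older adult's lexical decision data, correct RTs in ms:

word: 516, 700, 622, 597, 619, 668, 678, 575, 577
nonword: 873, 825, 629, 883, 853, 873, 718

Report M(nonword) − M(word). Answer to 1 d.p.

M(word) = 5552/9 = 616.889
M(nonword) = 5654/7 = 807.714
Difference = 807.714 − 616.889 = 190.825 ms

190.8 ms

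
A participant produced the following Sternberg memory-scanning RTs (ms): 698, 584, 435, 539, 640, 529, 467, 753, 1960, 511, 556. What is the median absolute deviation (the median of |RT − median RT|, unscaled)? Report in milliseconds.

84 ms

Sorted: 435, 467, 511, 529, 539, 556, 584, 640, 698, 753, 1960 → median = 556
|x − 556|: 142, 28, 121, 17, 84, 27, 89, 197, 1404, 45, 0
Sorted deviations: 0, 17, 27, 28, 45, 84, 89, 121, 142, 197, 1404 → MAD = 84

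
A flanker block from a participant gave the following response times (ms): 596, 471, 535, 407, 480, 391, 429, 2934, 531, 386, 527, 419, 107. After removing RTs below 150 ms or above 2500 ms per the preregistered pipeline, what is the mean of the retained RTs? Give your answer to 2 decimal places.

470.18 ms

Excluded: 107, 2934
Retained (n=11): Σ = 5172
Mean = 5172/11 = 470.1818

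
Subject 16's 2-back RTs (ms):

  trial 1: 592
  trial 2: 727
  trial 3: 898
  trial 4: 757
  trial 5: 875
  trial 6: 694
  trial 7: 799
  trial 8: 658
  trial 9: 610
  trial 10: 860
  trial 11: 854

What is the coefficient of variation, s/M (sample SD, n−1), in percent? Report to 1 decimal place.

n = 11, Σ = 8324, M = 756.7273
Σ(x−M)² = 119090.182; s = √(119090.182/10) = 109.1284
CV = 109.1284 / 756.7273 = 0.14421 = 14.421%

14.4%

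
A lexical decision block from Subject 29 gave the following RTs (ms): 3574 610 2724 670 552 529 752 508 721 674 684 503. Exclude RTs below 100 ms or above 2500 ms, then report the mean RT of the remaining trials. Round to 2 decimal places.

620.30 ms

Excluded: 2724, 3574
Retained (n=10): Σ = 6203
Mean = 6203/10 = 620.3000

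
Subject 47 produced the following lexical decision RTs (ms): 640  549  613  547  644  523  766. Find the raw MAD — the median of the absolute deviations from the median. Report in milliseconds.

Sorted: 523, 547, 549, 613, 640, 644, 766 → median = 613
|x − 613|: 27, 64, 0, 66, 31, 90, 153
Sorted deviations: 0, 27, 31, 64, 66, 90, 153 → MAD = 64

64 ms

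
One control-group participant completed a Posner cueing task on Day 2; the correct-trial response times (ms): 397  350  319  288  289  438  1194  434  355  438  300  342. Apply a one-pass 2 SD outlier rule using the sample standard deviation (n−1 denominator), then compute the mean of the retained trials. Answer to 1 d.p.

n = 12, ΣRT = 5144, M = 428.667
Σ(x−M)² = 673942.67; s = √(673942.67/11) = 247.523
Cutoffs: 428.667 ± 2·247.523 → [-66.4, 923.7]
Outside: 1194 → excluded.
Retained (n=11): Σ = 3950, mean = 3950/11 = 359.091

359.1 ms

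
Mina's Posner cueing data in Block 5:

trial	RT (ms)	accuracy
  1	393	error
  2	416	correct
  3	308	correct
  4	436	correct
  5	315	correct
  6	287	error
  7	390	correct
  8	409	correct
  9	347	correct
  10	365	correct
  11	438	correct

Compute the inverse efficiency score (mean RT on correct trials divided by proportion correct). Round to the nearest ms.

465 ms

Correct trials (n=9): 416, 308, 436, 315, 390, 409, 347, 365, 438
Mean correct RT = 3424/9 = 380.4444 ms
Proportion correct = 9/11
IES = 380.4444 / (9/11) = 464.988 ms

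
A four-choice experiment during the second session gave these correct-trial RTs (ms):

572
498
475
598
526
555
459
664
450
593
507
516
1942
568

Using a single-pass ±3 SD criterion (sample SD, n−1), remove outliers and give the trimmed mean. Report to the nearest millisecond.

n = 14, ΣRT = 8923, M = 637.357
Σ(x−M)² = 1878999.21; s = √(1878999.21/13) = 380.182
Cutoffs: 637.357 ± 3·380.182 → [-503.2, 1777.9]
Outside: 1942 → excluded.
Retained (n=13): Σ = 6981, mean = 6981/13 = 537.000

537 ms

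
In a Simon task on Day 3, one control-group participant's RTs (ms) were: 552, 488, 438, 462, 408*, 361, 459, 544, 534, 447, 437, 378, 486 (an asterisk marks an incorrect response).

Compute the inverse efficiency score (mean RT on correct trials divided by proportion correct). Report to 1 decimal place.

504.3 ms

Correct trials (n=12): 552, 488, 438, 462, 361, 459, 544, 534, 447, 437, 378, 486
Mean correct RT = 5586/12 = 465.5000 ms
Proportion correct = 12/13
IES = 465.5000 / (12/13) = 504.292 ms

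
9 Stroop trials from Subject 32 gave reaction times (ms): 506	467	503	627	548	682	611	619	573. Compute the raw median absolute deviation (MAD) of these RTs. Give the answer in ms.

54 ms

Sorted: 467, 503, 506, 548, 573, 611, 619, 627, 682 → median = 573
|x − 573|: 67, 106, 70, 54, 25, 109, 38, 46, 0
Sorted deviations: 0, 25, 38, 46, 54, 67, 70, 106, 109 → MAD = 54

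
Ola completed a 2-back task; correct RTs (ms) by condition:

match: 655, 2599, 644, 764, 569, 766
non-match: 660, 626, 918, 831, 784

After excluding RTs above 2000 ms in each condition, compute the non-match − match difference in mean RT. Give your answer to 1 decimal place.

84.2 ms

match: exclude 2599
M(match) = 3398/5 = 679.600
M(non-match) = 3819/5 = 763.800
Difference = 763.800 − 679.600 = 84.200 ms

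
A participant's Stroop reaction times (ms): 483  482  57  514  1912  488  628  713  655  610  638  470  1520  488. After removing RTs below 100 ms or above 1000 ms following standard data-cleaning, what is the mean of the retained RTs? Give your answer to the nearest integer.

561 ms

Excluded: 57, 1520, 1912
Retained (n=11): Σ = 6169
Mean = 6169/11 = 560.8182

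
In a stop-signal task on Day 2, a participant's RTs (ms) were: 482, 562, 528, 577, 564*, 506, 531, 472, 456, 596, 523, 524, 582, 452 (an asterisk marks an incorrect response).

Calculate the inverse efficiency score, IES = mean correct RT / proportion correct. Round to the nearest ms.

563 ms

Correct trials (n=13): 482, 562, 528, 577, 506, 531, 472, 456, 596, 523, 524, 582, 452
Mean correct RT = 6791/13 = 522.3846 ms
Proportion correct = 13/14
IES = 522.3846 / (13/14) = 562.568 ms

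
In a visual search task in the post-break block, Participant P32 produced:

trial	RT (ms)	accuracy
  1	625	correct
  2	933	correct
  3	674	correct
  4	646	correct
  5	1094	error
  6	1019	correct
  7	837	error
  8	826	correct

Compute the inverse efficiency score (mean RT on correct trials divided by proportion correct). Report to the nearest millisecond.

Correct trials (n=6): 625, 933, 674, 646, 1019, 826
Mean correct RT = 4723/6 = 787.1667 ms
Proportion correct = 6/8
IES = 787.1667 / (6/8) = 1049.556 ms

1050 ms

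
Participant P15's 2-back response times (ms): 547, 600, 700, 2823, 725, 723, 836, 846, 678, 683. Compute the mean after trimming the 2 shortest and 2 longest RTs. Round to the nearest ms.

Sorted: 547, 600, 678, 683, 700, 723, 725, 836, 846, 2823
Drop lowest 2 (547, 600) and highest 2 (846, 2823)
Remaining (n=6): Σ = 4345, mean = 4345/6 = 724.167

724 ms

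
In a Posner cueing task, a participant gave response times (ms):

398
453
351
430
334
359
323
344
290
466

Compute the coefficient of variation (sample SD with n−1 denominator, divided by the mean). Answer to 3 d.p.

0.157

n = 10, Σ = 3748, M = 374.8000
Σ(x−M)² = 31321.600; s = √(31321.600/9) = 58.9930
CV = 58.9930 / 374.8000 = 0.15740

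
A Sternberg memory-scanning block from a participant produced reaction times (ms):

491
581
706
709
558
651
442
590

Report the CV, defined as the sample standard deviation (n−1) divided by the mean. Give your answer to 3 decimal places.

0.162

n = 8, Σ = 4728, M = 591.0000
Σ(x−M)² = 64140.000; s = √(64140.000/7) = 95.7228
CV = 95.7228 / 591.0000 = 0.16197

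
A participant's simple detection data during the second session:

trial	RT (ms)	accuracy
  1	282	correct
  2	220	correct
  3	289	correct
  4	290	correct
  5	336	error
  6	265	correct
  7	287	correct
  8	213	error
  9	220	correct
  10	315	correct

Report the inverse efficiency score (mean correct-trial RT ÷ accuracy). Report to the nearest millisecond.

339 ms

Correct trials (n=8): 282, 220, 289, 290, 265, 287, 220, 315
Mean correct RT = 2168/8 = 271.0000 ms
Proportion correct = 8/10
IES = 271.0000 / (8/10) = 338.750 ms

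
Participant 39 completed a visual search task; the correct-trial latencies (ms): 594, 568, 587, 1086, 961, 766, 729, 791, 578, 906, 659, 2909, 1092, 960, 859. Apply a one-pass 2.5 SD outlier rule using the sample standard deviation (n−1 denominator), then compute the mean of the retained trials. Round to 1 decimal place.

n = 15, ΣRT = 14045, M = 936.333
Σ(x−M)² = 4619449.33; s = √(4619449.33/14) = 574.422
Cutoffs: 936.333 ± 2.5·574.422 → [-499.7, 2372.4]
Outside: 2909 → excluded.
Retained (n=14): Σ = 11136, mean = 11136/14 = 795.429

795.4 ms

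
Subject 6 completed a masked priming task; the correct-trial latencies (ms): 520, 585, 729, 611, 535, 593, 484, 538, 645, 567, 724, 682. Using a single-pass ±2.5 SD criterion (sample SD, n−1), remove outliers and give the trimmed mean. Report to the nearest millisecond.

n = 12, ΣRT = 7213, M = 601.083
Σ(x−M)² = 70160.92; s = √(70160.92/11) = 79.864
Cutoffs: 601.083 ± 2.5·79.864 → [401.4, 800.7]
No RTs fall outside the cutoffs; all 12 retained. Mean = 7213/12 = 601.083

601 ms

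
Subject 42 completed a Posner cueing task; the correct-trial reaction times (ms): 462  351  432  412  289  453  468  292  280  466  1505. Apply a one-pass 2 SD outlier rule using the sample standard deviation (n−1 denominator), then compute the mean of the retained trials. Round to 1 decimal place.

390.5 ms

n = 11, ΣRT = 5410, M = 491.818
Σ(x−M)² = 1185875.64; s = √(1185875.64/10) = 344.365
Cutoffs: 491.818 ± 2·344.365 → [-196.9, 1180.5]
Outside: 1505 → excluded.
Retained (n=10): Σ = 3905, mean = 3905/10 = 390.500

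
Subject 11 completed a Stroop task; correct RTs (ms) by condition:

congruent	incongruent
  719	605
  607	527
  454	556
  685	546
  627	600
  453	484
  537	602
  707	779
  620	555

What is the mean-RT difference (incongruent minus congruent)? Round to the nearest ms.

M(congruent) = 5409/9 = 601.000
M(incongruent) = 5254/9 = 583.778
Difference = 583.778 − 601.000 = -17.222 ms

-17 ms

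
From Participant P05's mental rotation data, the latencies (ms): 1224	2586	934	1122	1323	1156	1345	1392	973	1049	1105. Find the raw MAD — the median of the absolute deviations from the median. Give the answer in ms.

167 ms

Sorted: 934, 973, 1049, 1105, 1122, 1156, 1224, 1323, 1345, 1392, 2586 → median = 1156
|x − 1156|: 68, 1430, 222, 34, 167, 0, 189, 236, 183, 107, 51
Sorted deviations: 0, 34, 51, 68, 107, 167, 183, 189, 222, 236, 1430 → MAD = 167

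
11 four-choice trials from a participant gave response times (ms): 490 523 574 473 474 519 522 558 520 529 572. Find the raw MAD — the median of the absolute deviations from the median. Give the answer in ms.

32 ms

Sorted: 473, 474, 490, 519, 520, 522, 523, 529, 558, 572, 574 → median = 522
|x − 522|: 32, 1, 52, 49, 48, 3, 0, 36, 2, 7, 50
Sorted deviations: 0, 1, 2, 3, 7, 32, 36, 48, 49, 50, 52 → MAD = 32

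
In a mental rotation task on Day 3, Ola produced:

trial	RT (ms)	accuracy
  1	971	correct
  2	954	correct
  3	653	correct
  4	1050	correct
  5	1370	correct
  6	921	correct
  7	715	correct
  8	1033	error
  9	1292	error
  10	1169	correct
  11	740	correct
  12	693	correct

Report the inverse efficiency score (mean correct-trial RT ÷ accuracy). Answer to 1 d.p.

1108.3 ms

Correct trials (n=10): 971, 954, 653, 1050, 1370, 921, 715, 1169, 740, 693
Mean correct RT = 9236/10 = 923.6000 ms
Proportion correct = 10/12
IES = 923.6000 / (10/12) = 1108.320 ms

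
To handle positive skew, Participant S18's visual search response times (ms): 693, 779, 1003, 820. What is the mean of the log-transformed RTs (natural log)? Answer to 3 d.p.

ln(RT): 6.5410, 6.6580, 6.9108, 6.7093
Σ ln(RT) = 26.8191
Mean = 26.8191/4 = 6.70477

6.705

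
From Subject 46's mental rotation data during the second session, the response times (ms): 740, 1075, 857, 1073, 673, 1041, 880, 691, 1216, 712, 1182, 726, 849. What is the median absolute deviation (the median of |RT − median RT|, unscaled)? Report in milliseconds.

Sorted: 673, 691, 712, 726, 740, 849, 857, 880, 1041, 1073, 1075, 1182, 1216 → median = 857
|x − 857|: 117, 218, 0, 216, 184, 184, 23, 166, 359, 145, 325, 131, 8
Sorted deviations: 0, 8, 23, 117, 131, 145, 166, 184, 184, 216, 218, 325, 359 → MAD = 166

166 ms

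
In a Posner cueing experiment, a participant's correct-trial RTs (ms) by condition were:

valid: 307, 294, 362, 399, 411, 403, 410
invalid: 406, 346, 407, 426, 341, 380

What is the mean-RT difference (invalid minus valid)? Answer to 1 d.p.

14.9 ms

M(valid) = 2586/7 = 369.429
M(invalid) = 2306/6 = 384.333
Difference = 384.333 − 369.429 = 14.905 ms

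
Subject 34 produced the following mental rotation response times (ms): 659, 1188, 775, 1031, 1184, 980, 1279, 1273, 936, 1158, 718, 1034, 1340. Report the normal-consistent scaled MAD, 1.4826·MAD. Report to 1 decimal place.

228.3 ms

Sorted: 659, 718, 775, 936, 980, 1031, 1034, 1158, 1184, 1188, 1273, 1279, 1340 → median = 1034
|x − 1034| sorted: 0, 3, 54, 98, 124, 150, 154, 239, 245, 259, 306, 316, 375 → MAD = 154
Robust SD ≈ 1.4826 × 154 = 228.320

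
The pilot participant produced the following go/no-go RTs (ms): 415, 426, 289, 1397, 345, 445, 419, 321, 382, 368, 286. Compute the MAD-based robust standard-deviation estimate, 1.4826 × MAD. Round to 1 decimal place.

Sorted: 286, 289, 321, 345, 368, 382, 415, 419, 426, 445, 1397 → median = 382
|x − 382| sorted: 0, 14, 33, 37, 37, 44, 61, 63, 93, 96, 1015 → MAD = 44
Robust SD ≈ 1.4826 × 44 = 65.234

65.2 ms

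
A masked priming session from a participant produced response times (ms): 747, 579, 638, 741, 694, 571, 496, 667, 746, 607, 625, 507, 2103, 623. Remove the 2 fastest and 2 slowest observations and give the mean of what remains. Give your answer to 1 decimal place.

Sorted: 496, 507, 571, 579, 607, 623, 625, 638, 667, 694, 741, 746, 747, 2103
Drop lowest 2 (496, 507) and highest 2 (747, 2103)
Remaining (n=10): Σ = 6491, mean = 6491/10 = 649.100

649.1 ms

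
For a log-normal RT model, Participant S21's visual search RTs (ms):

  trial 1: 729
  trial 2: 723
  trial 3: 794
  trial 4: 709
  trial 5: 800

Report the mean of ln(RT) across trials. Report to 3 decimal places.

ln(RT): 6.5917, 6.5834, 6.6771, 6.5639, 6.6846
Σ ln(RT) = 33.1006
Mean = 33.1006/5 = 6.62013

6.620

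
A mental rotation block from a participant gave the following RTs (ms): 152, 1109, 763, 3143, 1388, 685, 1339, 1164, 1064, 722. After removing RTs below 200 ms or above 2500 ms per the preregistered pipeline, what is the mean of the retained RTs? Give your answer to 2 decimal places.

Excluded: 152, 3143
Retained (n=8): Σ = 8234
Mean = 8234/8 = 1029.2500

1029.25 ms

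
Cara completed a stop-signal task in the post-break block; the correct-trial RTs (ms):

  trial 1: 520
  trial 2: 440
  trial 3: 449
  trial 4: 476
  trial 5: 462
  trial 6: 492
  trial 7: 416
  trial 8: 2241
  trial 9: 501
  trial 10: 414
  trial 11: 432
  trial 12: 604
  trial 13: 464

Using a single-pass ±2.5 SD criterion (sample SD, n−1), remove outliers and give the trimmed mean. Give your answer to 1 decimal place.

472.5 ms

n = 13, ΣRT = 7911, M = 608.538
Σ(x−M)² = 2917807.23; s = √(2917807.23/12) = 493.103
Cutoffs: 608.538 ± 2.5·493.103 → [-624.2, 1841.3]
Outside: 2241 → excluded.
Retained (n=12): Σ = 5670, mean = 5670/12 = 472.500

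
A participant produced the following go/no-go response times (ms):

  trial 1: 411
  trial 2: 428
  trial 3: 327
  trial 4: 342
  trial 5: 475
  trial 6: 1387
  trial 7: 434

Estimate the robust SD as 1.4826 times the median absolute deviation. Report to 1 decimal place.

69.7 ms

Sorted: 327, 342, 411, 428, 434, 475, 1387 → median = 428
|x − 428| sorted: 0, 6, 17, 47, 86, 101, 959 → MAD = 47
Robust SD ≈ 1.4826 × 47 = 69.682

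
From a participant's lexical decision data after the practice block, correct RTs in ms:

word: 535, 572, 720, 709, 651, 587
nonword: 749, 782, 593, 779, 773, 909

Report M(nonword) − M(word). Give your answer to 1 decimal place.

135.2 ms

M(word) = 3774/6 = 629.000
M(nonword) = 4585/6 = 764.167
Difference = 764.167 − 629.000 = 135.167 ms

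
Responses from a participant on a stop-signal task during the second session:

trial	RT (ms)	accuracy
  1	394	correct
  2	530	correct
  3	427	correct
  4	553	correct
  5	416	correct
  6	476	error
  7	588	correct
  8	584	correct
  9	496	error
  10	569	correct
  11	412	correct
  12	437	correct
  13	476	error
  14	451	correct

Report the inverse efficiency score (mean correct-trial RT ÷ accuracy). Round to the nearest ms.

620 ms

Correct trials (n=11): 394, 530, 427, 553, 416, 588, 584, 569, 412, 437, 451
Mean correct RT = 5361/11 = 487.3636 ms
Proportion correct = 11/14
IES = 487.3636 / (11/14) = 620.281 ms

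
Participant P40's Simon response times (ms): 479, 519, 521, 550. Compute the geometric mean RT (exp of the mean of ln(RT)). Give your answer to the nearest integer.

517 ms

ln(RT): 6.1717, 6.2519, 6.2558, 6.3099
Mean ln(RT) = 24.9893/4 = 6.24732
Geometric mean = exp(6.24732) = 516.63 ms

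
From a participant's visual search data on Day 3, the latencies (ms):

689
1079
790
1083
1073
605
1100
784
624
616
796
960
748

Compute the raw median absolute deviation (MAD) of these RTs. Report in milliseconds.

170 ms

Sorted: 605, 616, 624, 689, 748, 784, 790, 796, 960, 1073, 1079, 1083, 1100 → median = 790
|x − 790|: 101, 289, 0, 293, 283, 185, 310, 6, 166, 174, 6, 170, 42
Sorted deviations: 0, 6, 6, 42, 101, 166, 170, 174, 185, 283, 289, 293, 310 → MAD = 170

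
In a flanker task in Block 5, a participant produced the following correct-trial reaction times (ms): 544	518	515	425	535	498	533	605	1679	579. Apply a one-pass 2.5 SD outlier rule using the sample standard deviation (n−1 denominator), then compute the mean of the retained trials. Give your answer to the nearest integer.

n = 10, ΣRT = 6431, M = 643.100
Σ(x−M)² = 1212958.90; s = √(1212958.90/9) = 367.115
Cutoffs: 643.100 ± 2.5·367.115 → [-274.7, 1560.9]
Outside: 1679 → excluded.
Retained (n=9): Σ = 4752, mean = 4752/9 = 528.000

528 ms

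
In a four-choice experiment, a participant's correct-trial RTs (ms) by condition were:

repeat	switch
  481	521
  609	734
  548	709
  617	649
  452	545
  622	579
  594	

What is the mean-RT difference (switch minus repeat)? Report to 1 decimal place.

M(repeat) = 3923/7 = 560.429
M(switch) = 3737/6 = 622.833
Difference = 622.833 − 560.429 = 62.405 ms

62.4 ms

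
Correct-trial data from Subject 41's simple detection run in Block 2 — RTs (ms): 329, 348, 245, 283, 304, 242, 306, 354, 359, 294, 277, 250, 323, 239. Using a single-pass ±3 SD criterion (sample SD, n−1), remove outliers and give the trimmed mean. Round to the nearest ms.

n = 14, ΣRT = 4153, M = 296.643
Σ(x−M)² = 23429.21; s = √(23429.21/13) = 42.453
Cutoffs: 296.643 ± 3·42.453 → [169.3, 424.0]
No RTs fall outside the cutoffs; all 14 retained. Mean = 4153/14 = 296.643

297 ms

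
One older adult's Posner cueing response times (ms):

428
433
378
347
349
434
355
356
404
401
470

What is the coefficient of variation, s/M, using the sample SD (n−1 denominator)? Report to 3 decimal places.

0.106

n = 11, Σ = 4355, M = 395.9091
Σ(x−M)² = 17616.909; s = √(17616.909/10) = 41.9725
CV = 41.9725 / 395.9091 = 0.10602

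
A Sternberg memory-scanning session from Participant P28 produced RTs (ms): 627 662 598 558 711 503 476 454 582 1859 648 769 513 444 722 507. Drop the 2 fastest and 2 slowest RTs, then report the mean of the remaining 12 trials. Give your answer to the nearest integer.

592 ms

Sorted: 444, 454, 476, 503, 507, 513, 558, 582, 598, 627, 648, 662, 711, 722, 769, 1859
Drop lowest 2 (444, 454) and highest 2 (769, 1859)
Remaining (n=12): Σ = 7107, mean = 7107/12 = 592.250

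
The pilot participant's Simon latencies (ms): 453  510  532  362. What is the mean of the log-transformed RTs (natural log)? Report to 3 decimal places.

ln(RT): 6.1159, 6.2344, 6.2766, 5.8916
Σ ln(RT) = 24.5186
Mean = 24.5186/4 = 6.12965

6.130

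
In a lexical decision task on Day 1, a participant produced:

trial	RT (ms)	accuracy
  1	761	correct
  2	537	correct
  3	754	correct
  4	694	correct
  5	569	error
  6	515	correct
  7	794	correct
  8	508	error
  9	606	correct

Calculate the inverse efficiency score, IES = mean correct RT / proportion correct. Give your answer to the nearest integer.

Correct trials (n=7): 761, 537, 754, 694, 515, 794, 606
Mean correct RT = 4661/7 = 665.8571 ms
Proportion correct = 7/9
IES = 665.8571 / (7/9) = 856.102 ms

856 ms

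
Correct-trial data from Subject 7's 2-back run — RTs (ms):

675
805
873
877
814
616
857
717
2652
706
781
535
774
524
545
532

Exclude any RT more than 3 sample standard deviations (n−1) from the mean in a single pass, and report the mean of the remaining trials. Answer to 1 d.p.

708.7 ms

n = 16, ΣRT = 13283, M = 830.188
Σ(x−M)² = 3779544.44; s = √(3779544.44/15) = 501.966
Cutoffs: 830.188 ± 3·501.966 → [-675.7, 2336.1]
Outside: 2652 → excluded.
Retained (n=15): Σ = 10631, mean = 10631/15 = 708.733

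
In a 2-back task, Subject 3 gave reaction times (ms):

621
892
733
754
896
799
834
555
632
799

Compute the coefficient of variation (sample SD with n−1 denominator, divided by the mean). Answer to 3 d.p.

0.155

n = 10, Σ = 7515, M = 751.5000
Σ(x−M)² = 122210.500; s = √(122210.500/9) = 116.5287
CV = 116.5287 / 751.5000 = 0.15506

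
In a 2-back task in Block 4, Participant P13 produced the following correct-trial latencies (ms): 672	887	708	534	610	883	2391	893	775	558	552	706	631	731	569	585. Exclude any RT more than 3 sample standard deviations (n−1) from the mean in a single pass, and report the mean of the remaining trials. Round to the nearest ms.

n = 16, ΣRT = 12685, M = 792.812
Σ(x−M)² = 2947702.44; s = √(2947702.44/15) = 443.298
Cutoffs: 792.812 ± 3·443.298 → [-537.1, 2122.7]
Outside: 2391 → excluded.
Retained (n=15): Σ = 10294, mean = 10294/15 = 686.267

686 ms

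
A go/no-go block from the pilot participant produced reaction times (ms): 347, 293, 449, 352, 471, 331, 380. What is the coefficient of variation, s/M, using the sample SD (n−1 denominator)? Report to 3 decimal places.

0.171

n = 7, Σ = 2623, M = 374.7143
Σ(x−M)² = 24689.429; s = √(24689.429/6) = 64.1475
CV = 64.1475 / 374.7143 = 0.17119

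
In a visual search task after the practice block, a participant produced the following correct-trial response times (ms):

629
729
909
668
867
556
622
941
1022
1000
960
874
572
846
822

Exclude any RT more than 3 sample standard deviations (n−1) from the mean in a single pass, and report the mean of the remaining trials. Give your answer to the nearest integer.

801 ms

n = 15, ΣRT = 12017, M = 801.133
Σ(x−M)² = 354101.73; s = √(354101.73/14) = 159.038
Cutoffs: 801.133 ± 3·159.038 → [324.0, 1278.2]
No RTs fall outside the cutoffs; all 15 retained. Mean = 12017/15 = 801.133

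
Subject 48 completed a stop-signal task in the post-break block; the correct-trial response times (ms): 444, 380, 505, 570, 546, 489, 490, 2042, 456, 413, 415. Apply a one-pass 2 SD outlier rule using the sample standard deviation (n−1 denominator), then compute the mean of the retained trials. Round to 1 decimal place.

n = 11, ΣRT = 6750, M = 613.636
Σ(x−M)² = 2277246.55; s = √(2277246.55/10) = 477.205
Cutoffs: 613.636 ± 2·477.205 → [-340.8, 1568.0]
Outside: 2042 → excluded.
Retained (n=10): Σ = 4708, mean = 4708/10 = 470.800

470.8 ms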